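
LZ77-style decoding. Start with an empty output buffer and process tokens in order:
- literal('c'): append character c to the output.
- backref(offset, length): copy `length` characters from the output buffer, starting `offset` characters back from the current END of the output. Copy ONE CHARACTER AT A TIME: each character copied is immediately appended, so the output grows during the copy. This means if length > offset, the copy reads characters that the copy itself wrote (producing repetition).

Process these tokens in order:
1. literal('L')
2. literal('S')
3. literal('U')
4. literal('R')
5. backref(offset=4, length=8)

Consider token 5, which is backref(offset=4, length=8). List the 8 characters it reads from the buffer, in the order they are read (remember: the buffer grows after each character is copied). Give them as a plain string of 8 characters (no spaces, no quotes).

Token 1: literal('L'). Output: "L"
Token 2: literal('S'). Output: "LS"
Token 3: literal('U'). Output: "LSU"
Token 4: literal('R'). Output: "LSUR"
Token 5: backref(off=4, len=8). Buffer before: "LSUR" (len 4)
  byte 1: read out[0]='L', append. Buffer now: "LSURL"
  byte 2: read out[1]='S', append. Buffer now: "LSURLS"
  byte 3: read out[2]='U', append. Buffer now: "LSURLSU"
  byte 4: read out[3]='R', append. Buffer now: "LSURLSUR"
  byte 5: read out[4]='L', append. Buffer now: "LSURLSURL"
  byte 6: read out[5]='S', append. Buffer now: "LSURLSURLS"
  byte 7: read out[6]='U', append. Buffer now: "LSURLSURLSU"
  byte 8: read out[7]='R', append. Buffer now: "LSURLSURLSUR"

Answer: LSURLSUR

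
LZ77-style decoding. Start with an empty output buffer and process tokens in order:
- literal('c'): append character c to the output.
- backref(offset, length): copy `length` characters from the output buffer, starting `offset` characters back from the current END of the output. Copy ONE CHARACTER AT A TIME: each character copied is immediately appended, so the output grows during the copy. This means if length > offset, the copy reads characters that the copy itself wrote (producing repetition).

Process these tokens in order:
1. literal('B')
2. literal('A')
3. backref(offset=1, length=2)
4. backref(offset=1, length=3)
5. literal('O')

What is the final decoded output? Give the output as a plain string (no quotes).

Answer: BAAAAAAO

Derivation:
Token 1: literal('B'). Output: "B"
Token 2: literal('A'). Output: "BA"
Token 3: backref(off=1, len=2) (overlapping!). Copied 'AA' from pos 1. Output: "BAAA"
Token 4: backref(off=1, len=3) (overlapping!). Copied 'AAA' from pos 3. Output: "BAAAAAA"
Token 5: literal('O'). Output: "BAAAAAAO"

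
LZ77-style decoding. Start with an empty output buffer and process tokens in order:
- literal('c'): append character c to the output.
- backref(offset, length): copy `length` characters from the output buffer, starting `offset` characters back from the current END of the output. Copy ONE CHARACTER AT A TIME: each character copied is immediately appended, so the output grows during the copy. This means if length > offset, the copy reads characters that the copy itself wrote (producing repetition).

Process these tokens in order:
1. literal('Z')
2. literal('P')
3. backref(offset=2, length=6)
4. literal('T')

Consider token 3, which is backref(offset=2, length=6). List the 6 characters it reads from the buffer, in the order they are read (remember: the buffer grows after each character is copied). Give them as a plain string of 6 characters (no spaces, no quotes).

Token 1: literal('Z'). Output: "Z"
Token 2: literal('P'). Output: "ZP"
Token 3: backref(off=2, len=6). Buffer before: "ZP" (len 2)
  byte 1: read out[0]='Z', append. Buffer now: "ZPZ"
  byte 2: read out[1]='P', append. Buffer now: "ZPZP"
  byte 3: read out[2]='Z', append. Buffer now: "ZPZPZ"
  byte 4: read out[3]='P', append. Buffer now: "ZPZPZP"
  byte 5: read out[4]='Z', append. Buffer now: "ZPZPZPZ"
  byte 6: read out[5]='P', append. Buffer now: "ZPZPZPZP"

Answer: ZPZPZP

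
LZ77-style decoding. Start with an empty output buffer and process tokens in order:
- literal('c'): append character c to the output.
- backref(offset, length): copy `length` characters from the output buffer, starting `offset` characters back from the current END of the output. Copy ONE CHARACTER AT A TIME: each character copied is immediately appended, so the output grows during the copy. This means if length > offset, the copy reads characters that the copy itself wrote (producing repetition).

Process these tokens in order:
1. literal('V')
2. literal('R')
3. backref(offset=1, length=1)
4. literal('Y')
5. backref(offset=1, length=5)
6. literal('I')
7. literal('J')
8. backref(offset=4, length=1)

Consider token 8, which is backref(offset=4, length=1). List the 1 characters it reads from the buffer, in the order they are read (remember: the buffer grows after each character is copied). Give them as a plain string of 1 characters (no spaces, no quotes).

Answer: Y

Derivation:
Token 1: literal('V'). Output: "V"
Token 2: literal('R'). Output: "VR"
Token 3: backref(off=1, len=1). Copied 'R' from pos 1. Output: "VRR"
Token 4: literal('Y'). Output: "VRRY"
Token 5: backref(off=1, len=5) (overlapping!). Copied 'YYYYY' from pos 3. Output: "VRRYYYYYY"
Token 6: literal('I'). Output: "VRRYYYYYYI"
Token 7: literal('J'). Output: "VRRYYYYYYIJ"
Token 8: backref(off=4, len=1). Buffer before: "VRRYYYYYYIJ" (len 11)
  byte 1: read out[7]='Y', append. Buffer now: "VRRYYYYYYIJY"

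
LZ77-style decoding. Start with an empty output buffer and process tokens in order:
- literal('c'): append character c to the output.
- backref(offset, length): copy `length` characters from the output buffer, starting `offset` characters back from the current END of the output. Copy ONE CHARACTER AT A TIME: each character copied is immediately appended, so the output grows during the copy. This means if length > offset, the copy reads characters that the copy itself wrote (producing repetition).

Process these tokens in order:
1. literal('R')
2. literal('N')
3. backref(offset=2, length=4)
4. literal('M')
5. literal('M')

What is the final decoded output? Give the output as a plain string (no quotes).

Token 1: literal('R'). Output: "R"
Token 2: literal('N'). Output: "RN"
Token 3: backref(off=2, len=4) (overlapping!). Copied 'RNRN' from pos 0. Output: "RNRNRN"
Token 4: literal('M'). Output: "RNRNRNM"
Token 5: literal('M'). Output: "RNRNRNMM"

Answer: RNRNRNMM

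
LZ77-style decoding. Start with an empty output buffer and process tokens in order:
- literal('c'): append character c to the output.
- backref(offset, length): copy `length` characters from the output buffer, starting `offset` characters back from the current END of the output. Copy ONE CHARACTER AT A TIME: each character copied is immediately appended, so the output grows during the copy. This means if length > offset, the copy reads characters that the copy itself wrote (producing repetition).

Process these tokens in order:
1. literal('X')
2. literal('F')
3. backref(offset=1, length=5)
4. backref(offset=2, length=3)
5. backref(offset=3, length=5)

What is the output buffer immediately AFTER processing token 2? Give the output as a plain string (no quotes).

Token 1: literal('X'). Output: "X"
Token 2: literal('F'). Output: "XF"

Answer: XF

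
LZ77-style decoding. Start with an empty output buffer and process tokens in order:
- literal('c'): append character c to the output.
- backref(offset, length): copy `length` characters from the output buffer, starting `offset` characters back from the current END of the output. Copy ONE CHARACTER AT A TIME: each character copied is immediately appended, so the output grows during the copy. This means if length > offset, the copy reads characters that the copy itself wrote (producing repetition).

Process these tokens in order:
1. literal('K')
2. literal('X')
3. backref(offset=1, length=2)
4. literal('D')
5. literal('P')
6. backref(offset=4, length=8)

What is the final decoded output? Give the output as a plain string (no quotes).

Answer: KXXXDPXXDPXXDP

Derivation:
Token 1: literal('K'). Output: "K"
Token 2: literal('X'). Output: "KX"
Token 3: backref(off=1, len=2) (overlapping!). Copied 'XX' from pos 1. Output: "KXXX"
Token 4: literal('D'). Output: "KXXXD"
Token 5: literal('P'). Output: "KXXXDP"
Token 6: backref(off=4, len=8) (overlapping!). Copied 'XXDPXXDP' from pos 2. Output: "KXXXDPXXDPXXDP"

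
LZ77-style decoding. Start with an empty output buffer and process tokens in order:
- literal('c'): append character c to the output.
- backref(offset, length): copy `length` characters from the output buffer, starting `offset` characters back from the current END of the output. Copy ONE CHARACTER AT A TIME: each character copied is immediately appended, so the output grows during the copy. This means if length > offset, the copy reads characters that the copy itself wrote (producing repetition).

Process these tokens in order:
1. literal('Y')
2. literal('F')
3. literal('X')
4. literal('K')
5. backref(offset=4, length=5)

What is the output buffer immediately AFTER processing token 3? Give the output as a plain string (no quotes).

Answer: YFX

Derivation:
Token 1: literal('Y'). Output: "Y"
Token 2: literal('F'). Output: "YF"
Token 3: literal('X'). Output: "YFX"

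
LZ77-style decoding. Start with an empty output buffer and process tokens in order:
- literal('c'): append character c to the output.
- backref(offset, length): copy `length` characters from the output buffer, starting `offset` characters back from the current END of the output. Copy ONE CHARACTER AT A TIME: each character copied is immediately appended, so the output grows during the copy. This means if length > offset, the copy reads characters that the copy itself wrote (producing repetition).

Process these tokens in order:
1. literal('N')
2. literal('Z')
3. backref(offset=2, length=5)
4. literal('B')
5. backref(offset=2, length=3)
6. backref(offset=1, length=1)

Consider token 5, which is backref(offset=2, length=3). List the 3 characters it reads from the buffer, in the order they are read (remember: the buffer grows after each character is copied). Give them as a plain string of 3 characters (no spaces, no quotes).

Answer: NBN

Derivation:
Token 1: literal('N'). Output: "N"
Token 2: literal('Z'). Output: "NZ"
Token 3: backref(off=2, len=5) (overlapping!). Copied 'NZNZN' from pos 0. Output: "NZNZNZN"
Token 4: literal('B'). Output: "NZNZNZNB"
Token 5: backref(off=2, len=3). Buffer before: "NZNZNZNB" (len 8)
  byte 1: read out[6]='N', append. Buffer now: "NZNZNZNBN"
  byte 2: read out[7]='B', append. Buffer now: "NZNZNZNBNB"
  byte 3: read out[8]='N', append. Buffer now: "NZNZNZNBNBN"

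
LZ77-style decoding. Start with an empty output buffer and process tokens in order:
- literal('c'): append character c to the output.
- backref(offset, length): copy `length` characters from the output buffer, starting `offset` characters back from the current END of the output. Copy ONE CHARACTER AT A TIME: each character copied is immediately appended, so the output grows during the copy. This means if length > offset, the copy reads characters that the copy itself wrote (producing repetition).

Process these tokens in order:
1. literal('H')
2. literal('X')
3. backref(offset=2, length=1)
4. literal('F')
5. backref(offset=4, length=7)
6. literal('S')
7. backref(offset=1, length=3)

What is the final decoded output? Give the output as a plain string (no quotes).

Answer: HXHFHXHFHXHSSSS

Derivation:
Token 1: literal('H'). Output: "H"
Token 2: literal('X'). Output: "HX"
Token 3: backref(off=2, len=1). Copied 'H' from pos 0. Output: "HXH"
Token 4: literal('F'). Output: "HXHF"
Token 5: backref(off=4, len=7) (overlapping!). Copied 'HXHFHXH' from pos 0. Output: "HXHFHXHFHXH"
Token 6: literal('S'). Output: "HXHFHXHFHXHS"
Token 7: backref(off=1, len=3) (overlapping!). Copied 'SSS' from pos 11. Output: "HXHFHXHFHXHSSSS"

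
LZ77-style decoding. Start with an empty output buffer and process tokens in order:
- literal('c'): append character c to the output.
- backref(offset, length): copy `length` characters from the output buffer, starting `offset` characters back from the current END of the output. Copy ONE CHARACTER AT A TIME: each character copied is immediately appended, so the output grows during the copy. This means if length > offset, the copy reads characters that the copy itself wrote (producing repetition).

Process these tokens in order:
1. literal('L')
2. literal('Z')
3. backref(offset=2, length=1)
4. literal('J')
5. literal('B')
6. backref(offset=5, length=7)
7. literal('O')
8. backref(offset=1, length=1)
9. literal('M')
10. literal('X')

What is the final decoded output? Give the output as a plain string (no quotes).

Token 1: literal('L'). Output: "L"
Token 2: literal('Z'). Output: "LZ"
Token 3: backref(off=2, len=1). Copied 'L' from pos 0. Output: "LZL"
Token 4: literal('J'). Output: "LZLJ"
Token 5: literal('B'). Output: "LZLJB"
Token 6: backref(off=5, len=7) (overlapping!). Copied 'LZLJBLZ' from pos 0. Output: "LZLJBLZLJBLZ"
Token 7: literal('O'). Output: "LZLJBLZLJBLZO"
Token 8: backref(off=1, len=1). Copied 'O' from pos 12. Output: "LZLJBLZLJBLZOO"
Token 9: literal('M'). Output: "LZLJBLZLJBLZOOM"
Token 10: literal('X'). Output: "LZLJBLZLJBLZOOMX"

Answer: LZLJBLZLJBLZOOMX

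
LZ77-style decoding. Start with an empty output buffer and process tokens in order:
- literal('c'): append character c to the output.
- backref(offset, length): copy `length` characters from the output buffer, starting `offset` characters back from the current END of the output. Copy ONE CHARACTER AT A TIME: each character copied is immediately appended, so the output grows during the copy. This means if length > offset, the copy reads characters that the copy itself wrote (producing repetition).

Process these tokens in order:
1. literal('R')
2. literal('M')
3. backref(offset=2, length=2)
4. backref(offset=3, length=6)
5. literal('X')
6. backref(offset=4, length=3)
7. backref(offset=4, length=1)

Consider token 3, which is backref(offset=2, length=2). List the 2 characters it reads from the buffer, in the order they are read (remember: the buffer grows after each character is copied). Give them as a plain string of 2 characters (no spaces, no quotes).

Answer: RM

Derivation:
Token 1: literal('R'). Output: "R"
Token 2: literal('M'). Output: "RM"
Token 3: backref(off=2, len=2). Buffer before: "RM" (len 2)
  byte 1: read out[0]='R', append. Buffer now: "RMR"
  byte 2: read out[1]='M', append. Buffer now: "RMRM"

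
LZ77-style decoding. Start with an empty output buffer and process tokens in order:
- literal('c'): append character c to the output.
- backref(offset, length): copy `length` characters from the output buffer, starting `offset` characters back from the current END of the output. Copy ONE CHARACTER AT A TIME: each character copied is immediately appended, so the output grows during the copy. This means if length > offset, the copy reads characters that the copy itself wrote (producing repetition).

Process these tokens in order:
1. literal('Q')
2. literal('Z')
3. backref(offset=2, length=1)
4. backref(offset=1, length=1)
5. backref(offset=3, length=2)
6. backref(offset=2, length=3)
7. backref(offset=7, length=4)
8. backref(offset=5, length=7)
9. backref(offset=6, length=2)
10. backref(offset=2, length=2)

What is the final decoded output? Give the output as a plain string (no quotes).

Answer: QZQQZQZQZQQZQZQQZQZQQQQQ

Derivation:
Token 1: literal('Q'). Output: "Q"
Token 2: literal('Z'). Output: "QZ"
Token 3: backref(off=2, len=1). Copied 'Q' from pos 0. Output: "QZQ"
Token 4: backref(off=1, len=1). Copied 'Q' from pos 2. Output: "QZQQ"
Token 5: backref(off=3, len=2). Copied 'ZQ' from pos 1. Output: "QZQQZQ"
Token 6: backref(off=2, len=3) (overlapping!). Copied 'ZQZ' from pos 4. Output: "QZQQZQZQZ"
Token 7: backref(off=7, len=4). Copied 'QQZQ' from pos 2. Output: "QZQQZQZQZQQZQ"
Token 8: backref(off=5, len=7) (overlapping!). Copied 'ZQQZQZQ' from pos 8. Output: "QZQQZQZQZQQZQZQQZQZQ"
Token 9: backref(off=6, len=2). Copied 'QQ' from pos 14. Output: "QZQQZQZQZQQZQZQQZQZQQQ"
Token 10: backref(off=2, len=2). Copied 'QQ' from pos 20. Output: "QZQQZQZQZQQZQZQQZQZQQQQQ"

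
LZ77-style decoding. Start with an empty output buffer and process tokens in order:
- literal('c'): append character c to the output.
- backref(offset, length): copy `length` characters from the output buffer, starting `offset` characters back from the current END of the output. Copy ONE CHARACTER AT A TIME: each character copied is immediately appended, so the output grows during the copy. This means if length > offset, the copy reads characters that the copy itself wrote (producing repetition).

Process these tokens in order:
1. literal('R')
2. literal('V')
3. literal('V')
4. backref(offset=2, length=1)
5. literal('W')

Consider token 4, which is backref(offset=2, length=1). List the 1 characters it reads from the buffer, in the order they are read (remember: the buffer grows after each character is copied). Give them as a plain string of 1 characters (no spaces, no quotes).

Answer: V

Derivation:
Token 1: literal('R'). Output: "R"
Token 2: literal('V'). Output: "RV"
Token 3: literal('V'). Output: "RVV"
Token 4: backref(off=2, len=1). Buffer before: "RVV" (len 3)
  byte 1: read out[1]='V', append. Buffer now: "RVVV"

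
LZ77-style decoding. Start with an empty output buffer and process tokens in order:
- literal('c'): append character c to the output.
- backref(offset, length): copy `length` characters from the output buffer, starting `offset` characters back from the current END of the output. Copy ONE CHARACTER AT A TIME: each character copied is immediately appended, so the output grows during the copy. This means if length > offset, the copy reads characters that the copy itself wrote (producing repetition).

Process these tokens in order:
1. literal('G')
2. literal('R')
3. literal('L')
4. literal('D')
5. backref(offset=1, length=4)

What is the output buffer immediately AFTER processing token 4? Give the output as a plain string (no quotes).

Token 1: literal('G'). Output: "G"
Token 2: literal('R'). Output: "GR"
Token 3: literal('L'). Output: "GRL"
Token 4: literal('D'). Output: "GRLD"

Answer: GRLD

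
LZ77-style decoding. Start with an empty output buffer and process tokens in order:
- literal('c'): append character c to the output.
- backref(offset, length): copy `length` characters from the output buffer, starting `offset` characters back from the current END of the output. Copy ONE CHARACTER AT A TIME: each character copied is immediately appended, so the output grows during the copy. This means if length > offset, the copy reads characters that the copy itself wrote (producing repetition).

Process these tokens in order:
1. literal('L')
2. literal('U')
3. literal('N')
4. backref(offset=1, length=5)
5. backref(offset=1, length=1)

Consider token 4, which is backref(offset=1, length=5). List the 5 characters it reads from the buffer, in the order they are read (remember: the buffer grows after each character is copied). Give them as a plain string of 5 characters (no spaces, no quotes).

Token 1: literal('L'). Output: "L"
Token 2: literal('U'). Output: "LU"
Token 3: literal('N'). Output: "LUN"
Token 4: backref(off=1, len=5). Buffer before: "LUN" (len 3)
  byte 1: read out[2]='N', append. Buffer now: "LUNN"
  byte 2: read out[3]='N', append. Buffer now: "LUNNN"
  byte 3: read out[4]='N', append. Buffer now: "LUNNNN"
  byte 4: read out[5]='N', append. Buffer now: "LUNNNNN"
  byte 5: read out[6]='N', append. Buffer now: "LUNNNNNN"

Answer: NNNNN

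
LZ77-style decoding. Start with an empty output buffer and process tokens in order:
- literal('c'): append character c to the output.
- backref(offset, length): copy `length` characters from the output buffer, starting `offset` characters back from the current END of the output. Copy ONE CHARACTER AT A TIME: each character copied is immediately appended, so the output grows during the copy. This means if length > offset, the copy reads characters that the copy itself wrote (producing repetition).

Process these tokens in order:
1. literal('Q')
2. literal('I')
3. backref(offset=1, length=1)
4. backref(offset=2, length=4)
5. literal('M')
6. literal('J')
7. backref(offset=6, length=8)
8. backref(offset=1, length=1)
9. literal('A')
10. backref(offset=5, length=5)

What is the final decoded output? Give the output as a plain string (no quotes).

Answer: QIIIIIIMJIIIIMJIIIAJIIIA

Derivation:
Token 1: literal('Q'). Output: "Q"
Token 2: literal('I'). Output: "QI"
Token 3: backref(off=1, len=1). Copied 'I' from pos 1. Output: "QII"
Token 4: backref(off=2, len=4) (overlapping!). Copied 'IIII' from pos 1. Output: "QIIIIII"
Token 5: literal('M'). Output: "QIIIIIIM"
Token 6: literal('J'). Output: "QIIIIIIMJ"
Token 7: backref(off=6, len=8) (overlapping!). Copied 'IIIIMJII' from pos 3. Output: "QIIIIIIMJIIIIMJII"
Token 8: backref(off=1, len=1). Copied 'I' from pos 16. Output: "QIIIIIIMJIIIIMJIII"
Token 9: literal('A'). Output: "QIIIIIIMJIIIIMJIIIA"
Token 10: backref(off=5, len=5). Copied 'JIIIA' from pos 14. Output: "QIIIIIIMJIIIIMJIIIAJIIIA"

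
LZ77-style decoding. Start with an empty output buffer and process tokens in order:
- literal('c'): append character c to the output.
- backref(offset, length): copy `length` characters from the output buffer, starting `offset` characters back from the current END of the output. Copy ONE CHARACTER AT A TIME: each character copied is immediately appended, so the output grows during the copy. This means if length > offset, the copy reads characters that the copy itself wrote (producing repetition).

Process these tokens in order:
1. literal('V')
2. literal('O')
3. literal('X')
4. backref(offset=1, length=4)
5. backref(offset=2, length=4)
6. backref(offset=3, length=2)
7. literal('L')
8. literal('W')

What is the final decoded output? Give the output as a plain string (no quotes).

Token 1: literal('V'). Output: "V"
Token 2: literal('O'). Output: "VO"
Token 3: literal('X'). Output: "VOX"
Token 4: backref(off=1, len=4) (overlapping!). Copied 'XXXX' from pos 2. Output: "VOXXXXX"
Token 5: backref(off=2, len=4) (overlapping!). Copied 'XXXX' from pos 5. Output: "VOXXXXXXXXX"
Token 6: backref(off=3, len=2). Copied 'XX' from pos 8. Output: "VOXXXXXXXXXXX"
Token 7: literal('L'). Output: "VOXXXXXXXXXXXL"
Token 8: literal('W'). Output: "VOXXXXXXXXXXXLW"

Answer: VOXXXXXXXXXXXLW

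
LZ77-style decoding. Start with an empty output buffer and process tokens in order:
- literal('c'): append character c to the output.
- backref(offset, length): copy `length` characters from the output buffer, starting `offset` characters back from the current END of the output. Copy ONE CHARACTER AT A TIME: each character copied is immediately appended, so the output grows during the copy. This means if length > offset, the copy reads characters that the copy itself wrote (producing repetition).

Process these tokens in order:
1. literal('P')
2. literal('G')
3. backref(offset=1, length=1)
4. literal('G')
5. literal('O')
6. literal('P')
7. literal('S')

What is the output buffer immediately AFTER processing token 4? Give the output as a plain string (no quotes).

Answer: PGGG

Derivation:
Token 1: literal('P'). Output: "P"
Token 2: literal('G'). Output: "PG"
Token 3: backref(off=1, len=1). Copied 'G' from pos 1. Output: "PGG"
Token 4: literal('G'). Output: "PGGG"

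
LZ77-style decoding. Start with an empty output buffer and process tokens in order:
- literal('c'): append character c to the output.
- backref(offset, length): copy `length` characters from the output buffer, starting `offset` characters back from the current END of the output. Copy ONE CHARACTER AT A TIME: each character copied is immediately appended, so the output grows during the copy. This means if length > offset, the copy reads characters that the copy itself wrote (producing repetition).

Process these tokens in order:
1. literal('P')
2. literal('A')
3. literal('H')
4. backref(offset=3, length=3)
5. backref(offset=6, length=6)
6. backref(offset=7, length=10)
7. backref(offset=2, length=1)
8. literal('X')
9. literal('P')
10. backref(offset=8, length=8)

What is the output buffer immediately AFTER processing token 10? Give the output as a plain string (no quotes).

Token 1: literal('P'). Output: "P"
Token 2: literal('A'). Output: "PA"
Token 3: literal('H'). Output: "PAH"
Token 4: backref(off=3, len=3). Copied 'PAH' from pos 0. Output: "PAHPAH"
Token 5: backref(off=6, len=6). Copied 'PAHPAH' from pos 0. Output: "PAHPAHPAHPAH"
Token 6: backref(off=7, len=10) (overlapping!). Copied 'HPAHPAHHPA' from pos 5. Output: "PAHPAHPAHPAHHPAHPAHHPA"
Token 7: backref(off=2, len=1). Copied 'P' from pos 20. Output: "PAHPAHPAHPAHHPAHPAHHPAP"
Token 8: literal('X'). Output: "PAHPAHPAHPAHHPAHPAHHPAPX"
Token 9: literal('P'). Output: "PAHPAHPAHPAHHPAHPAHHPAPXP"
Token 10: backref(off=8, len=8). Copied 'AHHPAPXP' from pos 17. Output: "PAHPAHPAHPAHHPAHPAHHPAPXPAHHPAPXP"

Answer: PAHPAHPAHPAHHPAHPAHHPAPXPAHHPAPXP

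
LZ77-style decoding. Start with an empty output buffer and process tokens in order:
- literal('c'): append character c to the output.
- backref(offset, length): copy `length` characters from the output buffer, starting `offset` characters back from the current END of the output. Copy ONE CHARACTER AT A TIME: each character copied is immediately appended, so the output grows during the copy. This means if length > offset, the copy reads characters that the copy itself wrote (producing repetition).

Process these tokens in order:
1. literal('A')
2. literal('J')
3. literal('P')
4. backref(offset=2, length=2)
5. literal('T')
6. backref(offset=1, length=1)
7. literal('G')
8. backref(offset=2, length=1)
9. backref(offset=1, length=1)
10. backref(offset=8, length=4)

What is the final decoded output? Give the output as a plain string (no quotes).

Answer: AJPJPTTGTTPJPT

Derivation:
Token 1: literal('A'). Output: "A"
Token 2: literal('J'). Output: "AJ"
Token 3: literal('P'). Output: "AJP"
Token 4: backref(off=2, len=2). Copied 'JP' from pos 1. Output: "AJPJP"
Token 5: literal('T'). Output: "AJPJPT"
Token 6: backref(off=1, len=1). Copied 'T' from pos 5. Output: "AJPJPTT"
Token 7: literal('G'). Output: "AJPJPTTG"
Token 8: backref(off=2, len=1). Copied 'T' from pos 6. Output: "AJPJPTTGT"
Token 9: backref(off=1, len=1). Copied 'T' from pos 8. Output: "AJPJPTTGTT"
Token 10: backref(off=8, len=4). Copied 'PJPT' from pos 2. Output: "AJPJPTTGTTPJPT"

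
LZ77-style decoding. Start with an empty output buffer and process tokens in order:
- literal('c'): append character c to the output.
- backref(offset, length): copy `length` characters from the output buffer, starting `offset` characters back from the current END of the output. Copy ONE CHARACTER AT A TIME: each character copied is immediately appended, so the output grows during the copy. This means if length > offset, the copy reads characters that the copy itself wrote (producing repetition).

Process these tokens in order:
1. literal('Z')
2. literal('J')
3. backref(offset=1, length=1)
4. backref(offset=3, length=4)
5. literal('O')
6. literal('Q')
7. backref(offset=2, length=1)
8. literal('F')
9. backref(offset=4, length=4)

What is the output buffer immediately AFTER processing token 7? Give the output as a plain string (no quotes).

Answer: ZJJZJJZOQO

Derivation:
Token 1: literal('Z'). Output: "Z"
Token 2: literal('J'). Output: "ZJ"
Token 3: backref(off=1, len=1). Copied 'J' from pos 1. Output: "ZJJ"
Token 4: backref(off=3, len=4) (overlapping!). Copied 'ZJJZ' from pos 0. Output: "ZJJZJJZ"
Token 5: literal('O'). Output: "ZJJZJJZO"
Token 6: literal('Q'). Output: "ZJJZJJZOQ"
Token 7: backref(off=2, len=1). Copied 'O' from pos 7. Output: "ZJJZJJZOQO"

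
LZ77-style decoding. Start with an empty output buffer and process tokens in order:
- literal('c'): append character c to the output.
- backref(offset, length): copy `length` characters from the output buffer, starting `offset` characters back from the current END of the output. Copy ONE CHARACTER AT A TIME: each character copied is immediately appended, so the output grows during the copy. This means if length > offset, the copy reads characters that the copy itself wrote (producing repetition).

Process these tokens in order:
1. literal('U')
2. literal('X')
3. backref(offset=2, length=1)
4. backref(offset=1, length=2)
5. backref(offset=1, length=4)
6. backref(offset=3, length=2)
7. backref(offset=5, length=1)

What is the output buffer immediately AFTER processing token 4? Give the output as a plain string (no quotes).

Token 1: literal('U'). Output: "U"
Token 2: literal('X'). Output: "UX"
Token 3: backref(off=2, len=1). Copied 'U' from pos 0. Output: "UXU"
Token 4: backref(off=1, len=2) (overlapping!). Copied 'UU' from pos 2. Output: "UXUUU"

Answer: UXUUU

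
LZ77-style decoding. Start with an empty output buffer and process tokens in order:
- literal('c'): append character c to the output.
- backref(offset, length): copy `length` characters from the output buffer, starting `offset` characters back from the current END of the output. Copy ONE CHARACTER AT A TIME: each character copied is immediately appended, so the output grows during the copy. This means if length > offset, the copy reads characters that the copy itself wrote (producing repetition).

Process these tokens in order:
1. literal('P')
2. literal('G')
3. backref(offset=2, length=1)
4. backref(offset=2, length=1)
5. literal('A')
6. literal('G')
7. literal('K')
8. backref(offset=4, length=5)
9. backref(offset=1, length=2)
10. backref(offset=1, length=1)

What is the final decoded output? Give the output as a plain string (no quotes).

Token 1: literal('P'). Output: "P"
Token 2: literal('G'). Output: "PG"
Token 3: backref(off=2, len=1). Copied 'P' from pos 0. Output: "PGP"
Token 4: backref(off=2, len=1). Copied 'G' from pos 1. Output: "PGPG"
Token 5: literal('A'). Output: "PGPGA"
Token 6: literal('G'). Output: "PGPGAG"
Token 7: literal('K'). Output: "PGPGAGK"
Token 8: backref(off=4, len=5) (overlapping!). Copied 'GAGKG' from pos 3. Output: "PGPGAGKGAGKG"
Token 9: backref(off=1, len=2) (overlapping!). Copied 'GG' from pos 11. Output: "PGPGAGKGAGKGGG"
Token 10: backref(off=1, len=1). Copied 'G' from pos 13. Output: "PGPGAGKGAGKGGGG"

Answer: PGPGAGKGAGKGGGG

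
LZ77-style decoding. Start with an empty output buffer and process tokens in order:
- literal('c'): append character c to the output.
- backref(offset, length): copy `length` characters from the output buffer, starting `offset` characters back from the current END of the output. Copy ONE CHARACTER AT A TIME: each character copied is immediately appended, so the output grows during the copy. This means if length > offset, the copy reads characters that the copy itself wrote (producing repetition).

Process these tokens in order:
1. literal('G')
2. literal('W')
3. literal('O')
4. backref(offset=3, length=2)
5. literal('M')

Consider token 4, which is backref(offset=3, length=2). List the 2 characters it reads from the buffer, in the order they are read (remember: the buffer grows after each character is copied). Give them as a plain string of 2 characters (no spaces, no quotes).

Answer: GW

Derivation:
Token 1: literal('G'). Output: "G"
Token 2: literal('W'). Output: "GW"
Token 3: literal('O'). Output: "GWO"
Token 4: backref(off=3, len=2). Buffer before: "GWO" (len 3)
  byte 1: read out[0]='G', append. Buffer now: "GWOG"
  byte 2: read out[1]='W', append. Buffer now: "GWOGW"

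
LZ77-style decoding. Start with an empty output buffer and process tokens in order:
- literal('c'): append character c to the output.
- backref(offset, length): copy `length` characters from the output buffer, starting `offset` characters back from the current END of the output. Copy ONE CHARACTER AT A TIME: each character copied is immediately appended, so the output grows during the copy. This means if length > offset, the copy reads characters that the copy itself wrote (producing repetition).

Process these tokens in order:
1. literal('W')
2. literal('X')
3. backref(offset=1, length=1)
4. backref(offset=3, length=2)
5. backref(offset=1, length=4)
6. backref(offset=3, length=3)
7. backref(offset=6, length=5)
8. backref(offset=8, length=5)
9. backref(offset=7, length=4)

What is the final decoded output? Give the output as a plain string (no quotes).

Answer: WXXWXXXXXXXXXXXXXXXXXXXXXX

Derivation:
Token 1: literal('W'). Output: "W"
Token 2: literal('X'). Output: "WX"
Token 3: backref(off=1, len=1). Copied 'X' from pos 1. Output: "WXX"
Token 4: backref(off=3, len=2). Copied 'WX' from pos 0. Output: "WXXWX"
Token 5: backref(off=1, len=4) (overlapping!). Copied 'XXXX' from pos 4. Output: "WXXWXXXXX"
Token 6: backref(off=3, len=3). Copied 'XXX' from pos 6. Output: "WXXWXXXXXXXX"
Token 7: backref(off=6, len=5). Copied 'XXXXX' from pos 6. Output: "WXXWXXXXXXXXXXXXX"
Token 8: backref(off=8, len=5). Copied 'XXXXX' from pos 9. Output: "WXXWXXXXXXXXXXXXXXXXXX"
Token 9: backref(off=7, len=4). Copied 'XXXX' from pos 15. Output: "WXXWXXXXXXXXXXXXXXXXXXXXXX"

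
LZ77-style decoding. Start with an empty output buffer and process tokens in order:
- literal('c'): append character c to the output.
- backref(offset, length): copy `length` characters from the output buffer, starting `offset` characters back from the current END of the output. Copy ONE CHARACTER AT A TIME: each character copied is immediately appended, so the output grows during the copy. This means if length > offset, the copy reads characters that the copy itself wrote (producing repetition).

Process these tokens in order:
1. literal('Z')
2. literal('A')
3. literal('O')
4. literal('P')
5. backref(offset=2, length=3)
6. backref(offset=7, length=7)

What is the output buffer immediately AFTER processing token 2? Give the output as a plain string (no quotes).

Answer: ZA

Derivation:
Token 1: literal('Z'). Output: "Z"
Token 2: literal('A'). Output: "ZA"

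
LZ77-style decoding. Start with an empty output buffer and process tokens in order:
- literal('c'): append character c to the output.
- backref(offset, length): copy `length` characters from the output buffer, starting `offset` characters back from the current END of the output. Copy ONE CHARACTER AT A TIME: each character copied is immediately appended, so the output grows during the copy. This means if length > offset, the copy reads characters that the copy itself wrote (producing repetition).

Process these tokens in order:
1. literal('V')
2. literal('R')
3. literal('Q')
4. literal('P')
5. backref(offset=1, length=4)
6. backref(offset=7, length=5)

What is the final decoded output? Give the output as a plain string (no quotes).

Token 1: literal('V'). Output: "V"
Token 2: literal('R'). Output: "VR"
Token 3: literal('Q'). Output: "VRQ"
Token 4: literal('P'). Output: "VRQP"
Token 5: backref(off=1, len=4) (overlapping!). Copied 'PPPP' from pos 3. Output: "VRQPPPPP"
Token 6: backref(off=7, len=5). Copied 'RQPPP' from pos 1. Output: "VRQPPPPPRQPPP"

Answer: VRQPPPPPRQPPP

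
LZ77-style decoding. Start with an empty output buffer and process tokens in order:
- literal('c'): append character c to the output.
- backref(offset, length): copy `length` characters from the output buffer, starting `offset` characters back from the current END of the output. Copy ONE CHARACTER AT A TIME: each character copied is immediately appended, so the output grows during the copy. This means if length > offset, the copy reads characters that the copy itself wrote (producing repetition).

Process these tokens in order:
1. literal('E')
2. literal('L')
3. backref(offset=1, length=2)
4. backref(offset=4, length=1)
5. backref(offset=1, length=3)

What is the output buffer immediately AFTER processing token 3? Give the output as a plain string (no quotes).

Answer: ELLL

Derivation:
Token 1: literal('E'). Output: "E"
Token 2: literal('L'). Output: "EL"
Token 3: backref(off=1, len=2) (overlapping!). Copied 'LL' from pos 1. Output: "ELLL"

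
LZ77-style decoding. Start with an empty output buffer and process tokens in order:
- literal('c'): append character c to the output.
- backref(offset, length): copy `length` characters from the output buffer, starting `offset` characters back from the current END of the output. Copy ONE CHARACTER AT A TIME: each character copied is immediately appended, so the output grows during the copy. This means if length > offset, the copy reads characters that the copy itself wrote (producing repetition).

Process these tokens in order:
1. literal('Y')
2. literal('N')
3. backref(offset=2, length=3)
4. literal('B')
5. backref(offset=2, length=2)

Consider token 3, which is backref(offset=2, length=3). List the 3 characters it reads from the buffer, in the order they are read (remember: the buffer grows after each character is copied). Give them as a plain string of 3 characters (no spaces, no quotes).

Token 1: literal('Y'). Output: "Y"
Token 2: literal('N'). Output: "YN"
Token 3: backref(off=2, len=3). Buffer before: "YN" (len 2)
  byte 1: read out[0]='Y', append. Buffer now: "YNY"
  byte 2: read out[1]='N', append. Buffer now: "YNYN"
  byte 3: read out[2]='Y', append. Buffer now: "YNYNY"

Answer: YNY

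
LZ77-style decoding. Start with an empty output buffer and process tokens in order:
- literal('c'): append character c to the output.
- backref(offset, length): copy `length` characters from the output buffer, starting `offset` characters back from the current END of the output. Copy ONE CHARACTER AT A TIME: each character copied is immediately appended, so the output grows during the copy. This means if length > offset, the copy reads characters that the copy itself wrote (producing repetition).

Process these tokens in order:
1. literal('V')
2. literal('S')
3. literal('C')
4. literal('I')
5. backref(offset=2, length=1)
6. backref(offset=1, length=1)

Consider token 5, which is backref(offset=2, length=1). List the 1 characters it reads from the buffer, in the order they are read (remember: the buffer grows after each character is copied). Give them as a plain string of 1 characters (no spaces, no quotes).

Token 1: literal('V'). Output: "V"
Token 2: literal('S'). Output: "VS"
Token 3: literal('C'). Output: "VSC"
Token 4: literal('I'). Output: "VSCI"
Token 5: backref(off=2, len=1). Buffer before: "VSCI" (len 4)
  byte 1: read out[2]='C', append. Buffer now: "VSCIC"

Answer: C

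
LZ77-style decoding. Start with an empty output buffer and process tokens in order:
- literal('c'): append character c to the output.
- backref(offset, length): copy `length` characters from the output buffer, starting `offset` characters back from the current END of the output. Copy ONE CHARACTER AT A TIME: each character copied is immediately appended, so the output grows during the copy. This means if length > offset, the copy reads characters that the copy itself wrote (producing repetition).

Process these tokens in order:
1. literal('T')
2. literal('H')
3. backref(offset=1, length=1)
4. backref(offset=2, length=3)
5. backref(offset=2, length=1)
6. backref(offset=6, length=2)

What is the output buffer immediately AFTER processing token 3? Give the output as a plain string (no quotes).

Answer: THH

Derivation:
Token 1: literal('T'). Output: "T"
Token 2: literal('H'). Output: "TH"
Token 3: backref(off=1, len=1). Copied 'H' from pos 1. Output: "THH"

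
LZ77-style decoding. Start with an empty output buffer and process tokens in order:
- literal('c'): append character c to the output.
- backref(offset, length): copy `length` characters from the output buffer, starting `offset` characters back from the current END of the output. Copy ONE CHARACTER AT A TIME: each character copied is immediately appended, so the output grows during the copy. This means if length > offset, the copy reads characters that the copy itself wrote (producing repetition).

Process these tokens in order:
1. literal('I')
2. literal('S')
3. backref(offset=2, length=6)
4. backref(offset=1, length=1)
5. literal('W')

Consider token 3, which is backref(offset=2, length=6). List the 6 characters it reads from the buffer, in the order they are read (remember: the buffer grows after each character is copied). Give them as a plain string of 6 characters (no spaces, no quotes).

Token 1: literal('I'). Output: "I"
Token 2: literal('S'). Output: "IS"
Token 3: backref(off=2, len=6). Buffer before: "IS" (len 2)
  byte 1: read out[0]='I', append. Buffer now: "ISI"
  byte 2: read out[1]='S', append. Buffer now: "ISIS"
  byte 3: read out[2]='I', append. Buffer now: "ISISI"
  byte 4: read out[3]='S', append. Buffer now: "ISISIS"
  byte 5: read out[4]='I', append. Buffer now: "ISISISI"
  byte 6: read out[5]='S', append. Buffer now: "ISISISIS"

Answer: ISISIS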